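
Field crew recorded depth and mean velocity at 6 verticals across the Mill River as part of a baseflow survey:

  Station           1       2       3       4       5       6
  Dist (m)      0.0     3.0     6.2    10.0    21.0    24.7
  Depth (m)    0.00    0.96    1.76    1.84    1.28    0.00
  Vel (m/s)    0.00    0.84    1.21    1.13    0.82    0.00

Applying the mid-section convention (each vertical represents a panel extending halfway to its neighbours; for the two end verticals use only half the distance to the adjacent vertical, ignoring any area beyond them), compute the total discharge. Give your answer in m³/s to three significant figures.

33.1 m³/s

w_2 = (6.2 − 0.0)/2 = 3.1 m; q_2 = 0.84 × 0.96 × 3.1 = 2.500 m³/s
w_3 = (10.0 − 3.0)/2 = 3.5 m; q_3 = 1.21 × 1.76 × 3.5 = 7.454 m³/s
w_4 = (21.0 − 6.2)/2 = 7.4 m; q_4 = 1.13 × 1.84 × 7.4 = 15.39 m³/s
w_5 = (24.7 − 10.0)/2 = 7.35 m; q_5 = 0.82 × 1.28 × 7.35 = 7.715 m³/s
Stations 1, 6 contribute zero (depth or velocity is 0).
Q = Σ qᵢ = 33.05 m³/s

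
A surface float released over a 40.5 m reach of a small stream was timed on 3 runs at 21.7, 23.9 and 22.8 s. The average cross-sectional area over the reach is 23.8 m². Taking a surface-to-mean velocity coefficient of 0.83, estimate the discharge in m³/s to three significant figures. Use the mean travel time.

35.1 m³/s

t̄ = (21.7 + 23.9 + 22.8) / 3 = 22.8 s
v_surface = L / t̄ = 40.5 / 22.8 = 1.776 m/s
v_mean = 0.83 × 1.776 = 1.474 m/s
Q = A × v_mean = 23.8 × 1.474 = 35.09 m³/s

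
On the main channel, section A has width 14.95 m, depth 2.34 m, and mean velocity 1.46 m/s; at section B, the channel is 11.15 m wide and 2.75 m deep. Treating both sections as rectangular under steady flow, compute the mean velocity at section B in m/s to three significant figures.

Q = A₁V₁ = (14.95×2.34) × 1.46 = 51.08 m³/s
A₂ = 11.15 × 2.75 = 30.66 m²
V₂ = Q/A₂ = 51.08/30.66 = 1.666 m/s

1.67 m/s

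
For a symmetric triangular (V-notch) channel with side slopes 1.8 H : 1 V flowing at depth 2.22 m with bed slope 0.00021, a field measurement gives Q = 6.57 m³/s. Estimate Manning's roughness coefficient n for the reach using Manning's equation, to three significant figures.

A = z·y² = 1.8×2.22² = 8.871 m²
P = 2y√(1+z²) = 2×2.22×√(1+1.8²) = 9.143 m
R = A/P = 8.871/9.143 = 0.9703 m
n = (1/Q)·A·R^(2/3)·S^(1/2) = (1/6.57) × 8.871 × 0.9801 × 0.01449 = 0.01918

0.0192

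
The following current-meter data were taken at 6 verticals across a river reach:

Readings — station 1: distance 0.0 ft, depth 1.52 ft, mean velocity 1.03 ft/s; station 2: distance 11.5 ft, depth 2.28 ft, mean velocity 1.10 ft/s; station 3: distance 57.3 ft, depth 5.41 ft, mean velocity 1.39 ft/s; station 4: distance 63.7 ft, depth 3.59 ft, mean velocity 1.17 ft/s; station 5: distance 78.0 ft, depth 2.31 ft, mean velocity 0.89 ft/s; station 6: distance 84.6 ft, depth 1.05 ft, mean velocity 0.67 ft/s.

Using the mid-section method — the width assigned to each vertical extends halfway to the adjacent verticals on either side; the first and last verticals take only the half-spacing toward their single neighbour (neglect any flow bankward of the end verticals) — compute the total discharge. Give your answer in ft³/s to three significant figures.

344 ft³/s

w_1 = (11.5 − 0.0)/2 = 5.75 ft; q_1 = 1.03 × 1.52 × 5.75 = 9.002 ft³/s
w_2 = (57.3 − 0.0)/2 = 28.65 ft; q_2 = 1.10 × 2.28 × 28.65 = 71.85 ft³/s
w_3 = (63.7 − 11.5)/2 = 26.1 ft; q_3 = 1.39 × 5.41 × 26.1 = 196.3 ft³/s
w_4 = (78.0 − 57.3)/2 = 10.35 ft; q_4 = 1.17 × 3.59 × 10.35 = 43.47 ft³/s
w_5 = (84.6 − 63.7)/2 = 10.45 ft; q_5 = 0.89 × 2.31 × 10.45 = 21.48 ft³/s
w_6 = (84.6 − 78.0)/2 = 3.3 ft; q_6 = 0.67 × 1.05 × 3.3 = 2.322 ft³/s
Q = Σ qᵢ = 344.4 ft³/s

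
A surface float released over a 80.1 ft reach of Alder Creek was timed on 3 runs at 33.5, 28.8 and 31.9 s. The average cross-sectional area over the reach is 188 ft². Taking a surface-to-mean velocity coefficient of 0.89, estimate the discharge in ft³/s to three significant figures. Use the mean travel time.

427 ft³/s

t̄ = (33.5 + 28.8 + 31.9) / 3 = 31.4 s
v_surface = L / t̄ = 80.1 / 31.4 = 2.551 ft/s
v_mean = 0.89 × 2.551 = 2.270 ft/s
Q = A × v_mean = 188 × 2.270 = 426.8 ft³/s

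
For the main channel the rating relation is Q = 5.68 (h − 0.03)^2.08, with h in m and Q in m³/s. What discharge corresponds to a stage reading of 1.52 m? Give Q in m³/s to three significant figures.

13.0 m³/s

Q = 5.68 × (1.52 − 0.03)^2.08 = 5.68 × 1.49^2.08 = 13.02 m³/s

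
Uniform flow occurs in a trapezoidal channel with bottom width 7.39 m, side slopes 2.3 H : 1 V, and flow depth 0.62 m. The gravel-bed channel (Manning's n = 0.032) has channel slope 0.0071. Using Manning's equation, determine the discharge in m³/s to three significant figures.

9.31 m³/s

A = (b + z·y)·y = (7.39 + 2.3×0.62)×0.62 = 5.466 m²
P = b + 2y√(1+z²) = 7.39 + 2×0.62×√(1+2.3²) = 10.50 m
R = A/P = 5.466/10.50 = 0.5206 m
Q = (1/n)·A·R^(2/3)·S^(1/2) = (1/0.032) × 5.466 × 0.5206^(2/3) × 0.0071^(1/2) = 9.314 m³/s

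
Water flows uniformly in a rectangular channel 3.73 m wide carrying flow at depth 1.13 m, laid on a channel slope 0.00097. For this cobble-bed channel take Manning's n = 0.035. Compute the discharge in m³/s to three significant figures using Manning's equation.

A = b·y = 3.73 × 1.13 = 4.215 m²
P = b + 2y = 3.73 + 2×1.13 = 5.990 m
R = A/P = 4.215/5.990 = 0.7037 m
Q = (1/n)·A·R^(2/3)·S^(1/2) = (1/0.035) × 4.215 × 0.7037^(2/3) × 0.00097^(1/2) = 2.967 m³/s

2.97 m³/s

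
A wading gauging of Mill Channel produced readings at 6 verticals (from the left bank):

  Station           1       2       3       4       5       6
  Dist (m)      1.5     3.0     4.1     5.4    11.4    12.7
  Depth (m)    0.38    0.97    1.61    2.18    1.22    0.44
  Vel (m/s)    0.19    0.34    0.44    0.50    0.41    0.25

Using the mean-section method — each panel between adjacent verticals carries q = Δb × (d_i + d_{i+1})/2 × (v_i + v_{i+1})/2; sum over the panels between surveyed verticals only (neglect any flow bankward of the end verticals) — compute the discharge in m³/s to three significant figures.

Panel 1-2: Δb = 1.5 m, d̄ = (0.38+0.97)/2 = 0.675, v̄ = (0.19+0.34)/2 = 0.265 → q = 1.5×0.675×0.265 = 0.2683 m³/s
Panel 2-3: Δb = 1.1 m, d̄ = (0.97+1.61)/2 = 1.29, v̄ = (0.34+0.44)/2 = 0.39 → q = 1.1×1.29×0.39 = 0.5534 m³/s
Panel 3-4: Δb = 1.3 m, d̄ = (1.61+2.18)/2 = 1.895, v̄ = (0.44+0.50)/2 = 0.47 → q = 1.3×1.895×0.47 = 1.158 m³/s
Panel 4-5: Δb = 6 m, d̄ = (2.18+1.22)/2 = 1.7, v̄ = (0.50+0.41)/2 = 0.455 → q = 6×1.7×0.455 = 4.641 m³/s
Panel 5-6: Δb = 1.3 m, d̄ = (1.22+0.44)/2 = 0.83, v̄ = (0.41+0.25)/2 = 0.33 → q = 1.3×0.83×0.33 = 0.3561 m³/s
Q = Σ q = 6.977 m³/s

6.98 m³/s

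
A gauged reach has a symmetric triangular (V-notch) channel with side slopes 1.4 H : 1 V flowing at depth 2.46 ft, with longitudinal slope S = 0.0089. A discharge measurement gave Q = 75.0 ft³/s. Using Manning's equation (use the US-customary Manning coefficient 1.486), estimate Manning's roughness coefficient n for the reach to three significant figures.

0.0158

A = z·y² = 1.4×2.46² = 8.472 ft²
P = 2y√(1+z²) = 2×2.46×√(1+1.4²) = 8.465 ft
R = A/P = 8.472/8.465 = 1.001 ft
n = (1.486/Q)·A·R^(2/3)·S^(1/2) = (1.486/75.0) × 8.472 × 1.001 × 0.09434 = 0.01585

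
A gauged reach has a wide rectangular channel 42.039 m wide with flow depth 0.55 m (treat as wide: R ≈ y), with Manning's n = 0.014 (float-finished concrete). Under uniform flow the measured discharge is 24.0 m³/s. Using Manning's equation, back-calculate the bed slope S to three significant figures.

A = b·y = 42.039 × 0.55 = 23.12 m²
Wide channel: R ≈ y = 0.55 m
S = (Q·n / (1·A·R^(2/3)))² = (24.0×0.014 / (1×23.12×0.6713))² = 0.0004686

0.000469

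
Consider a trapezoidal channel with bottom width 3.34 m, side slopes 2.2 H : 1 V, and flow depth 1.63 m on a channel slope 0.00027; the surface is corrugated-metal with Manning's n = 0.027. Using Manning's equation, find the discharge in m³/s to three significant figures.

A = (b + z·y)·y = (3.34 + 2.2×1.63)×1.63 = 11.29 m²
P = b + 2y√(1+z²) = 3.34 + 2×1.63×√(1+2.2²) = 11.22 m
R = A/P = 11.29/11.22 = 1.006 m
Q = (1/n)·A·R^(2/3)·S^(1/2) = (1/0.027) × 11.29 × 1.006^(2/3) × 0.00027^(1/2) = 6.900 m³/s

6.90 m³/s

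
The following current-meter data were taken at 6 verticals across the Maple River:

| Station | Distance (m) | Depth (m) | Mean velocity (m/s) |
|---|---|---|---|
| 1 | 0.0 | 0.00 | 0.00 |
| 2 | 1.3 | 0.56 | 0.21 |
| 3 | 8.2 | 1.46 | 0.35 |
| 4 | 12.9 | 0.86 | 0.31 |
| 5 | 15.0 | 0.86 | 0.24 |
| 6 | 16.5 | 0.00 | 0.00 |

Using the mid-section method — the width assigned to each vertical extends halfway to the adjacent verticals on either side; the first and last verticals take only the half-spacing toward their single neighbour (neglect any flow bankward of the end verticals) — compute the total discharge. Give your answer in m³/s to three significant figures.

w_2 = (8.2 − 0.0)/2 = 4.1 m; q_2 = 0.21 × 0.56 × 4.1 = 0.4822 m³/s
w_3 = (12.9 − 1.3)/2 = 5.8 m; q_3 = 0.35 × 1.46 × 5.8 = 2.964 m³/s
w_4 = (15.0 − 8.2)/2 = 3.4 m; q_4 = 0.31 × 0.86 × 3.4 = 0.9064 m³/s
w_5 = (16.5 − 12.9)/2 = 1.8 m; q_5 = 0.24 × 0.86 × 1.8 = 0.3715 m³/s
Stations 1, 6 contribute zero (depth or velocity is 0).
Q = Σ qᵢ = 4.724 m³/s

4.72 m³/s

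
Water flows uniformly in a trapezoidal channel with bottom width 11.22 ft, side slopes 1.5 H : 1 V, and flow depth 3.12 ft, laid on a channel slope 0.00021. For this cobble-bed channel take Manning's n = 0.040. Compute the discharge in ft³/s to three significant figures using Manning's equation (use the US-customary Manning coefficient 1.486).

45.3 ft³/s

A = (b + z·y)·y = (11.22 + 1.5×3.12)×3.12 = 49.61 ft²
P = b + 2y√(1+z²) = 11.22 + 2×3.12×√(1+1.5²) = 22.47 ft
R = A/P = 49.61/22.47 = 2.208 ft
Q = (1.486/n)·A·R^(2/3)·S^(1/2) = (1.486/0.040) × 49.61 × 2.208^(2/3) × 0.00021^(1/2) = 45.28 ft³/s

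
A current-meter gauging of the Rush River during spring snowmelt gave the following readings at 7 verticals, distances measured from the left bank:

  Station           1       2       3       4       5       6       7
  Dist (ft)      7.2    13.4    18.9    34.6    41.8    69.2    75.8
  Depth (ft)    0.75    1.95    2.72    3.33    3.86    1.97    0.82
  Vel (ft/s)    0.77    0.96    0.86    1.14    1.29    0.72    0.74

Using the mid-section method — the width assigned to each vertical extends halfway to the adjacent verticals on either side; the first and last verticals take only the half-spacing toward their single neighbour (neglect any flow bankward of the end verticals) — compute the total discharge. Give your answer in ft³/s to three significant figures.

193 ft³/s

w_1 = (13.4 − 7.2)/2 = 3.1 ft; q_1 = 0.77 × 0.75 × 3.1 = 1.790 ft³/s
w_2 = (18.9 − 7.2)/2 = 5.85 ft; q_2 = 0.96 × 1.95 × 5.85 = 10.95 ft³/s
w_3 = (34.6 − 13.4)/2 = 10.6 ft; q_3 = 0.86 × 2.72 × 10.6 = 24.80 ft³/s
w_4 = (41.8 − 18.9)/2 = 11.45 ft; q_4 = 1.14 × 3.33 × 11.45 = 43.47 ft³/s
w_5 = (69.2 − 34.6)/2 = 17.3 ft; q_5 = 1.29 × 3.86 × 17.3 = 86.14 ft³/s
w_6 = (75.8 − 41.8)/2 = 17 ft; q_6 = 0.72 × 1.97 × 17 = 24.11 ft³/s
w_7 = (75.8 − 69.2)/2 = 3.3 ft; q_7 = 0.74 × 0.82 × 3.3 = 2.002 ft³/s
Q = Σ qᵢ = 193.3 ft³/s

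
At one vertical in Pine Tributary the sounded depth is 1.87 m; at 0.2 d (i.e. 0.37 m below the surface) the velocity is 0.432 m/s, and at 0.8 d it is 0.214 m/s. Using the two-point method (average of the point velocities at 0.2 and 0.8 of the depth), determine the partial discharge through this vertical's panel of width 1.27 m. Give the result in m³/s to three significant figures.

v̄ = (0.432 + 0.214) / 2 = 0.3230 m/s
q = v̄ × d × w = 0.3230 × 1.87 × 1.27 = 0.7671 m³/s

0.767 m³/s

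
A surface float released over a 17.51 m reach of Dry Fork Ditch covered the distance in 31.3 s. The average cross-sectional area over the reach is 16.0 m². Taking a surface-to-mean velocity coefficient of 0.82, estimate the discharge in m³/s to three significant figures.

7.34 m³/s

v_surface = L / t̄ = 17.51 / 31.3 = 0.5594 m/s
v_mean = 0.82 × 0.5594 = 0.4587 m/s
Q = A × v_mean = 16.0 × 0.4587 = 7.340 m³/s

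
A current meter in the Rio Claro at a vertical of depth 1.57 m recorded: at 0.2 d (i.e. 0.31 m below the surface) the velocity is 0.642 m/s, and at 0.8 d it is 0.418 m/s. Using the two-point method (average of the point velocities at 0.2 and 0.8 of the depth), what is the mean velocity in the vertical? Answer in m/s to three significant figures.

0.530 m/s

v̄ = (0.642 + 0.418) / 2 = 0.5300 m/s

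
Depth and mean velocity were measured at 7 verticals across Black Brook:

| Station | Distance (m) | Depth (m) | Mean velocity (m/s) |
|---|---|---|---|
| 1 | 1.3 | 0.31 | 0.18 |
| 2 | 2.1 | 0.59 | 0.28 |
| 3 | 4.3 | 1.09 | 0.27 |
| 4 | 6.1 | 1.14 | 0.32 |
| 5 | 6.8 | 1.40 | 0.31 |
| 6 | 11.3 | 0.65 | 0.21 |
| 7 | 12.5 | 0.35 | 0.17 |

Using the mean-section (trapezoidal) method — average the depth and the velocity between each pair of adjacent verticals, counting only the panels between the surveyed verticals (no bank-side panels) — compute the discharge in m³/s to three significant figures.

2.78 m³/s

Panel 1-2: Δb = 0.8 m, d̄ = (0.31+0.59)/2 = 0.45, v̄ = (0.18+0.28)/2 = 0.23 → q = 0.8×0.45×0.23 = 0.08280 m³/s
Panel 2-3: Δb = 2.2 m, d̄ = (0.59+1.09)/2 = 0.84, v̄ = (0.28+0.27)/2 = 0.275 → q = 2.2×0.84×0.275 = 0.5082 m³/s
Panel 3-4: Δb = 1.8 m, d̄ = (1.09+1.14)/2 = 1.115, v̄ = (0.27+0.32)/2 = 0.295 → q = 1.8×1.115×0.295 = 0.5921 m³/s
Panel 4-5: Δb = 0.7 m, d̄ = (1.14+1.40)/2 = 1.27, v̄ = (0.32+0.31)/2 = 0.315 → q = 0.7×1.27×0.315 = 0.2800 m³/s
Panel 5-6: Δb = 4.5 m, d̄ = (1.40+0.65)/2 = 1.025, v̄ = (0.31+0.21)/2 = 0.26 → q = 4.5×1.025×0.26 = 1.199 m³/s
Panel 6-7: Δb = 1.2 m, d̄ = (0.65+0.35)/2 = 0.5, v̄ = (0.21+0.17)/2 = 0.19 → q = 1.2×0.5×0.19 = 0.1140 m³/s
Q = Σ q = 2.776 m³/s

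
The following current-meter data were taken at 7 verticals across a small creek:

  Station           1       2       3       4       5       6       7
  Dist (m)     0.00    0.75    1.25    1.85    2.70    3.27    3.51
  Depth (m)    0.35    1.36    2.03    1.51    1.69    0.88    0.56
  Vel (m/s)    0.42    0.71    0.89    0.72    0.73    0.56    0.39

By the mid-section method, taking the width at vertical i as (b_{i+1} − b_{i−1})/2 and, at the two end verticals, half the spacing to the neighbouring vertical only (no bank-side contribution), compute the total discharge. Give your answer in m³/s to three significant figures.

3.54 m³/s

w_1 = (0.75 − 0.00)/2 = 0.375 m; q_1 = 0.42 × 0.35 × 0.375 = 0.05513 m³/s
w_2 = (1.25 − 0.00)/2 = 0.625 m; q_2 = 0.71 × 1.36 × 0.625 = 0.6035 m³/s
w_3 = (1.85 − 0.75)/2 = 0.55 m; q_3 = 0.89 × 2.03 × 0.55 = 0.9937 m³/s
w_4 = (2.70 − 1.25)/2 = 0.725 m; q_4 = 0.72 × 1.51 × 0.725 = 0.7882 m³/s
w_5 = (3.27 − 1.85)/2 = 0.71 m; q_5 = 0.73 × 1.69 × 0.71 = 0.8759 m³/s
w_6 = (3.51 − 2.70)/2 = 0.405 m; q_6 = 0.56 × 0.88 × 0.405 = 0.1996 m³/s
w_7 = (3.51 − 3.27)/2 = 0.12 m; q_7 = 0.39 × 0.56 × 0.12 = 0.02621 m³/s
Q = Σ qᵢ = 3.542 m³/s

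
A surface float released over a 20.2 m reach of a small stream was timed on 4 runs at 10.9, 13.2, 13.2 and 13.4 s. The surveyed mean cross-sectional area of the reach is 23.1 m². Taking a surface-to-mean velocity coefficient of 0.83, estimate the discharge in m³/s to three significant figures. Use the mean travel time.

30.6 m³/s

t̄ = (10.9 + 13.2 + 13.2 + 13.4) / 4 = 12.675 s
v_surface = L / t̄ = 20.2 / 12.675 = 1.594 m/s
v_mean = 0.83 × 1.594 = 1.323 m/s
Q = A × v_mean = 23.1 × 1.323 = 30.56 m³/s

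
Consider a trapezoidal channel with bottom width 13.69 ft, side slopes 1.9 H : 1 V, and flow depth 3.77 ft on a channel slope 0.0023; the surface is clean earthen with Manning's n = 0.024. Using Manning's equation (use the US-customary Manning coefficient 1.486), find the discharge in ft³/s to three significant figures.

A = (b + z·y)·y = (13.69 + 1.9×3.77)×3.77 = 78.62 ft²
P = b + 2y√(1+z²) = 13.69 + 2×3.77×√(1+1.9²) = 29.88 ft
R = A/P = 78.62/29.88 = 2.631 ft
Q = (1.486/n)·A·R^(2/3)·S^(1/2) = (1.486/0.024) × 78.62 × 2.631^(2/3) × 0.0023^(1/2) = 444.9 ft³/s

445 ft³/s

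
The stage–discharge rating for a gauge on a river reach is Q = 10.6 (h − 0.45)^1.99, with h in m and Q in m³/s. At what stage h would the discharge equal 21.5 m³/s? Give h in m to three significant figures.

h − h₀ = (Q/C)^(1/b) = (21.5/10.6)^(1/1.99) = 1.427 m
h = 0.45 + 1.427 = 1.877 m

1.88 m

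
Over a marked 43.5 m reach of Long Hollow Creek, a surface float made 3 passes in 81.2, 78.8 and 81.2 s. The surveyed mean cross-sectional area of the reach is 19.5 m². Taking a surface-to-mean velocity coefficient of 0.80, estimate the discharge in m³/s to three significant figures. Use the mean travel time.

8.44 m³/s

t̄ = (81.2 + 78.8 + 81.2) / 3 = 80.4 s
v_surface = L / t̄ = 43.5 / 80.4 = 0.5410 m/s
v_mean = 0.80 × 0.5410 = 0.4328 m/s
Q = A × v_mean = 19.5 × 0.4328 = 8.440 m³/s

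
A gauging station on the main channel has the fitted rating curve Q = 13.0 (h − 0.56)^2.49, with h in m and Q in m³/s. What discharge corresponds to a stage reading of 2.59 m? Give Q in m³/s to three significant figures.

Q = 13.0 × (2.59 − 0.56)^2.49 = 13.0 × 2.03^2.49 = 75.79 m³/s

75.8 m³/s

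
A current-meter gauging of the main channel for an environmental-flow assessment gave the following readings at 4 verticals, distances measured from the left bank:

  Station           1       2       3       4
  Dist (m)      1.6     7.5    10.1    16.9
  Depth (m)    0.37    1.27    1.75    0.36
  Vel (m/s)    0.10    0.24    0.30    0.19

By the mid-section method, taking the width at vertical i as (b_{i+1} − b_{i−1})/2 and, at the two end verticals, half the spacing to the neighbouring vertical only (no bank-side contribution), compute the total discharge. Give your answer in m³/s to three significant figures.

w_1 = (7.5 − 1.6)/2 = 2.95 m; q_1 = 0.10 × 0.37 × 2.95 = 0.1092 m³/s
w_2 = (10.1 − 1.6)/2 = 4.25 m; q_2 = 0.24 × 1.27 × 4.25 = 1.295 m³/s
w_3 = (16.9 − 7.5)/2 = 4.7 m; q_3 = 0.30 × 1.75 × 4.7 = 2.468 m³/s
w_4 = (16.9 − 10.1)/2 = 3.4 m; q_4 = 0.19 × 0.36 × 3.4 = 0.2326 m³/s
Q = Σ qᵢ = 4.105 m³/s

4.10 m³/s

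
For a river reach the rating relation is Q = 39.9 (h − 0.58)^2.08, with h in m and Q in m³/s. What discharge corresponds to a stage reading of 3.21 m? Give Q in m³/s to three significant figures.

298 m³/s

Q = 39.9 × (3.21 − 0.58)^2.08 = 39.9 × 2.63^2.08 = 298.2 m³/s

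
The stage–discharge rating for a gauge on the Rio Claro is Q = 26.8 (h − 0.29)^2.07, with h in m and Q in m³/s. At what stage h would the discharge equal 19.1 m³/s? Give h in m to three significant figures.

1.14 m

h − h₀ = (Q/C)^(1/b) = (19.1/26.8)^(1/2.07) = 0.8491 m
h = 0.29 + 0.8491 = 1.139 m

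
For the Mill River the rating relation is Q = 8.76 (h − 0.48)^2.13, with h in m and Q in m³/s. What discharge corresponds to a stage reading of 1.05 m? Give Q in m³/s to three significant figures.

2.65 m³/s

Q = 8.76 × (1.05 − 0.48)^2.13 = 8.76 × 0.57^2.13 = 2.646 m³/s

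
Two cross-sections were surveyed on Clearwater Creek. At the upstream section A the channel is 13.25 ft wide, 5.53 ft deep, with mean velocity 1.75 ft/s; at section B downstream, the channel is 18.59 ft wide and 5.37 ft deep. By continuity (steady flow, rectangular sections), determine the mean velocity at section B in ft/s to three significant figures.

1.28 ft/s

Q = A₁V₁ = (13.25×5.53) × 1.75 = 128.2 ft³/s
A₂ = 18.59 × 5.37 = 99.83 ft²
V₂ = Q/A₂ = 128.2/99.83 = 1.284 ft/s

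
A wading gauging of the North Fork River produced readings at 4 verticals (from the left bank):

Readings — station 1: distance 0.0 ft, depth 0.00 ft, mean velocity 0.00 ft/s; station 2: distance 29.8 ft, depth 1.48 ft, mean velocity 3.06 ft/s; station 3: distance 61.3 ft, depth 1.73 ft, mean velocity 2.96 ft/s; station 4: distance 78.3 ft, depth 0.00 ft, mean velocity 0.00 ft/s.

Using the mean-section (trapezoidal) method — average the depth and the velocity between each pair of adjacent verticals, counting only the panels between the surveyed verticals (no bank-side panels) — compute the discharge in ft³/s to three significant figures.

Panel 1-2: Δb = 29.8 ft, d̄ = (0.00+1.48)/2 = 0.74, v̄ = (0.00+3.06)/2 = 1.53 → q = 29.8×0.74×1.53 = 33.74 ft³/s
Panel 2-3: Δb = 31.5 ft, d̄ = (1.48+1.73)/2 = 1.605, v̄ = (3.06+2.96)/2 = 3.01 → q = 31.5×1.605×3.01 = 152.2 ft³/s
Panel 3-4: Δb = 17 ft, d̄ = (1.73+0.00)/2 = 0.865, v̄ = (2.96+0.00)/2 = 1.48 → q = 17×0.865×1.48 = 21.76 ft³/s
Q = Σ q = 207.7 ft³/s

208 ft³/s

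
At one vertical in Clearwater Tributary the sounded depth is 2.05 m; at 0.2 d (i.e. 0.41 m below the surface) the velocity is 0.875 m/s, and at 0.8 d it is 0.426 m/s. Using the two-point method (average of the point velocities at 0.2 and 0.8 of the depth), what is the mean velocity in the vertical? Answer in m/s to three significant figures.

v̄ = (0.875 + 0.426) / 2 = 0.6505 m/s

0.651 m/s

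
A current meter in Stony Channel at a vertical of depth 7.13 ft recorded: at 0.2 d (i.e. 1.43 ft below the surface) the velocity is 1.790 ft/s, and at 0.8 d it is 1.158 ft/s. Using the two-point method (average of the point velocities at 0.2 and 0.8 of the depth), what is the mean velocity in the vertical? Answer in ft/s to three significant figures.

v̄ = (1.790 + 1.158) / 2 = 1.474 ft/s

1.47 ft/s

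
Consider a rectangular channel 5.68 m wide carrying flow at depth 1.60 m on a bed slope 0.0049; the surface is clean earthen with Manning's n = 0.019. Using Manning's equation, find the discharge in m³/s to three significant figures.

34.0 m³/s

A = b·y = 5.68 × 1.60 = 9.088 m²
P = b + 2y = 5.68 + 2×1.60 = 8.880 m
R = A/P = 9.088/8.880 = 1.023 m
Q = (1/n)·A·R^(2/3)·S^(1/2) = (1/0.019) × 9.088 × 1.023^(2/3) × 0.0049^(1/2) = 34.00 m³/s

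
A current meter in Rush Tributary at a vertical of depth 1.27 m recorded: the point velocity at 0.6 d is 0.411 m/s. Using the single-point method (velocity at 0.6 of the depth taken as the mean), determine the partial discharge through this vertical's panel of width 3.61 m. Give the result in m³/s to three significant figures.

v̄ = v₀.₆ = 0.411 m/s
q = v̄ × d × w = 0.4110 × 1.27 × 3.61 = 1.884 m³/s

1.88 m³/s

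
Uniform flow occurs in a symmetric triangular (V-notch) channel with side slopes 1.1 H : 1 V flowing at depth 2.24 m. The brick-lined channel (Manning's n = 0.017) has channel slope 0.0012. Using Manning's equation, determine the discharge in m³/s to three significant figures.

9.92 m³/s

A = z·y² = 1.1×2.24² = 5.519 m²
P = 2y√(1+z²) = 2×2.24×√(1+1.1²) = 6.660 m
R = A/P = 5.519/6.660 = 0.8287 m
Q = (1/n)·A·R^(2/3)·S^(1/2) = (1/0.017) × 5.519 × 0.8287^(2/3) × 0.0012^(1/2) = 9.923 m³/s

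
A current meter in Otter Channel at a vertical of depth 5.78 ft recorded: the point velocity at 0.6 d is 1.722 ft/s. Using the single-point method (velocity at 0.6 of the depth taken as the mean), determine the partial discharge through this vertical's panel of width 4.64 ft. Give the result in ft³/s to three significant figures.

v̄ = v₀.₆ = 1.722 ft/s
q = v̄ × d × w = 1.722 × 5.78 × 4.64 = 46.18 ft³/s

46.2 ft³/s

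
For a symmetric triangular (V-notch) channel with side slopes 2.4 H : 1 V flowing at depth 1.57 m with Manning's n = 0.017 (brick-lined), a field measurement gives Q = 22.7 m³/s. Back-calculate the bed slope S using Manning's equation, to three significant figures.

A = z·y² = 2.4×1.57² = 5.916 m²
P = 2y√(1+z²) = 2×1.57×√(1+2.4²) = 8.164 m
R = A/P = 5.916/8.164 = 0.7246 m
S = (Q·n / (1·A·R^(2/3)))² = (22.7×0.017 / (1×5.916×0.8067))² = 0.006538

0.00654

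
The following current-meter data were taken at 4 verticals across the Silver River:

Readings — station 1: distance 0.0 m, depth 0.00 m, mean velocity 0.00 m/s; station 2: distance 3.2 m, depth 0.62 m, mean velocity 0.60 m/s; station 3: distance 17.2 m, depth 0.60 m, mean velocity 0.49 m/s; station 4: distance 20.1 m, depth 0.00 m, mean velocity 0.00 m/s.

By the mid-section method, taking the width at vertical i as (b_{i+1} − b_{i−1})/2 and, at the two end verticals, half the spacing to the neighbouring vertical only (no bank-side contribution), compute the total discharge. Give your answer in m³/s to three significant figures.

5.68 m³/s

w_2 = (17.2 − 0.0)/2 = 8.6 m; q_2 = 0.60 × 0.62 × 8.6 = 3.199 m³/s
w_3 = (20.1 − 3.2)/2 = 8.45 m; q_3 = 0.49 × 0.60 × 8.45 = 2.484 m³/s
Stations 1, 4 contribute zero (depth or velocity is 0).
Q = Σ qᵢ = 5.684 m³/s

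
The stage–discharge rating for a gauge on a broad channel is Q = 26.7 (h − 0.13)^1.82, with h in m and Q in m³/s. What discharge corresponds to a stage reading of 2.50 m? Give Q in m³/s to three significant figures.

128 m³/s

Q = 26.7 × (2.50 − 0.13)^1.82 = 26.7 × 2.37^1.82 = 128.4 m³/s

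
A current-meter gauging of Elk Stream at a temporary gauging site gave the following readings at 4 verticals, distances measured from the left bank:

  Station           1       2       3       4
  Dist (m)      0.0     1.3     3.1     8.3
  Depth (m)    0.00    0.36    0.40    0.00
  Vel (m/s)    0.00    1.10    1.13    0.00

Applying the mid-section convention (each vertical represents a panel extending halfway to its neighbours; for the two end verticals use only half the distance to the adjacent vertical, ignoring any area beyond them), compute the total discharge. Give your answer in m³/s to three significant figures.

w_2 = (3.1 − 0.0)/2 = 1.55 m; q_2 = 1.10 × 0.36 × 1.55 = 0.6138 m³/s
w_3 = (8.3 − 1.3)/2 = 3.5 m; q_3 = 1.13 × 0.40 × 3.5 = 1.582 m³/s
Stations 1, 4 contribute zero (depth or velocity is 0).
Q = Σ qᵢ = 2.196 m³/s

2.20 m³/s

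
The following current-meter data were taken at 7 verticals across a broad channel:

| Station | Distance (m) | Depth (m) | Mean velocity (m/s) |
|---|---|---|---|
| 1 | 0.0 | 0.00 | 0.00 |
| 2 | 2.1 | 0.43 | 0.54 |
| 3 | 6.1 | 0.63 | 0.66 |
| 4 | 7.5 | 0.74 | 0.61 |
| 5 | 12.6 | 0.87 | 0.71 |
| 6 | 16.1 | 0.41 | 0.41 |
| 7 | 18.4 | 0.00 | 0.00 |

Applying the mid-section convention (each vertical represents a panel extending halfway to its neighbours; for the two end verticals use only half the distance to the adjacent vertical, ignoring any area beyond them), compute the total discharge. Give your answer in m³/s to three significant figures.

6.44 m³/s

w_2 = (6.1 − 0.0)/2 = 3.05 m; q_2 = 0.54 × 0.43 × 3.05 = 0.7082 m³/s
w_3 = (7.5 − 2.1)/2 = 2.7 m; q_3 = 0.66 × 0.63 × 2.7 = 1.123 m³/s
w_4 = (12.6 − 6.1)/2 = 3.25 m; q_4 = 0.61 × 0.74 × 3.25 = 1.467 m³/s
w_5 = (16.1 − 7.5)/2 = 4.3 m; q_5 = 0.71 × 0.87 × 4.3 = 2.656 m³/s
w_6 = (18.4 − 12.6)/2 = 2.9 m; q_6 = 0.41 × 0.41 × 2.9 = 0.4875 m³/s
Stations 1, 7 contribute zero (depth or velocity is 0).
Q = Σ qᵢ = 6.442 m³/s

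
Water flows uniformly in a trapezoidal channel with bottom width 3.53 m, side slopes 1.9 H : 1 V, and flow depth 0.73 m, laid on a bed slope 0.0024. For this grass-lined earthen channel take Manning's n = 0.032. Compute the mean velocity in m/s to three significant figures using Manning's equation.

A = (b + z·y)·y = (3.53 + 1.9×0.73)×0.73 = 3.589 m²
P = b + 2y√(1+z²) = 3.53 + 2×0.73×√(1+1.9²) = 6.665 m
R = A/P = 3.589/6.665 = 0.5386 m
Q = (1/n)·A·R^(2/3)·S^(1/2) = (1/0.032) × 3.589 × 0.5386^(2/3) × 0.0024^(1/2) = 3.638 m³/s
V = Q/A = 3.638/3.589 = 1.013 m/s

1.01 m/s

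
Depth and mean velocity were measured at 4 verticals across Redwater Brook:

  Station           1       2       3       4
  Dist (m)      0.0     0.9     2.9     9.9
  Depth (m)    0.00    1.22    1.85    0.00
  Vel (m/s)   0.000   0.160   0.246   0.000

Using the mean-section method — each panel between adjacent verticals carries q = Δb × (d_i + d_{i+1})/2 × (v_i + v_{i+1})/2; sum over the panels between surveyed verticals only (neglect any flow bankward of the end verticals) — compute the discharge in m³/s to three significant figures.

Panel 1-2: Δb = 0.9 m, d̄ = (0.00+1.22)/2 = 0.61, v̄ = (0.000+0.160)/2 = 0.08 → q = 0.9×0.61×0.08 = 0.04392 m³/s
Panel 2-3: Δb = 2 m, d̄ = (1.22+1.85)/2 = 1.535, v̄ = (0.160+0.246)/2 = 0.203 → q = 2×1.535×0.203 = 0.6232 m³/s
Panel 3-4: Δb = 7 m, d̄ = (1.85+0.00)/2 = 0.925, v̄ = (0.246+0.000)/2 = 0.123 → q = 7×0.925×0.123 = 0.7964 m³/s
Q = Σ q = 1.464 m³/s

1.46 m³/s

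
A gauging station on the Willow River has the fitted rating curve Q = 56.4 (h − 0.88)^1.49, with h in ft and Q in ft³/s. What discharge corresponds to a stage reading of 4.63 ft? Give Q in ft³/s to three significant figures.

Q = 56.4 × (4.63 − 0.88)^1.49 = 56.4 × 3.75^1.49 = 404.2 ft³/s

404 ft³/s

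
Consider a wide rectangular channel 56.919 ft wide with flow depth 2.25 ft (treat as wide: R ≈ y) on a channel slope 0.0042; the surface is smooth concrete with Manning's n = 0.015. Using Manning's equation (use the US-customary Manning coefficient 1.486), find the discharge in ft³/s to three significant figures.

A = b·y = 56.919 × 2.25 = 128.1 ft²
Wide channel: R ≈ y = 2.25 ft
Q = (1.486/n)·A·R^(2/3)·S^(1/2) = (1.486/0.015) × 128.1 × 2.250^(2/3) × 0.0042^(1/2) = 1412 ft³/s

1410 ft³/s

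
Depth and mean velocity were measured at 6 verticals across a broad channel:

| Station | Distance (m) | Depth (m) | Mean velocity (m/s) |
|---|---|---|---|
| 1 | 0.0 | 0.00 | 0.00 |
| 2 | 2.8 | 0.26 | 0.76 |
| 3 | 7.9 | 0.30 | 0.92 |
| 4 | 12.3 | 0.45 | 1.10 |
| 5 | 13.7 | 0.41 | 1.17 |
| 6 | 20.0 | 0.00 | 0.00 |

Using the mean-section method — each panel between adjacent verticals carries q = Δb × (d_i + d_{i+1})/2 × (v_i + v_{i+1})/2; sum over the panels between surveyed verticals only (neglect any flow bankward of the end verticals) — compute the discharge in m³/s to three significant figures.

Panel 1-2: Δb = 2.8 m, d̄ = (0.00+0.26)/2 = 0.13, v̄ = (0.00+0.76)/2 = 0.38 → q = 2.8×0.13×0.38 = 0.1383 m³/s
Panel 2-3: Δb = 5.1 m, d̄ = (0.26+0.30)/2 = 0.28, v̄ = (0.76+0.92)/2 = 0.84 → q = 5.1×0.28×0.84 = 1.200 m³/s
Panel 3-4: Δb = 4.4 m, d̄ = (0.30+0.45)/2 = 0.375, v̄ = (0.92+1.10)/2 = 1.01 → q = 4.4×0.375×1.01 = 1.667 m³/s
Panel 4-5: Δb = 1.4 m, d̄ = (0.45+0.41)/2 = 0.43, v̄ = (1.10+1.17)/2 = 1.135 → q = 1.4×0.43×1.135 = 0.6833 m³/s
Panel 5-6: Δb = 6.3 m, d̄ = (0.41+0.00)/2 = 0.205, v̄ = (1.17+0.00)/2 = 0.585 → q = 6.3×0.205×0.585 = 0.7555 m³/s
Q = Σ q = 4.443 m³/s

4.44 m³/s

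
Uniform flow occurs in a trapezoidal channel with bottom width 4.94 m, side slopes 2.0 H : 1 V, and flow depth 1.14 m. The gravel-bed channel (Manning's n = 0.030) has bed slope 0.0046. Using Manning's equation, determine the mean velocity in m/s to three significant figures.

A = (b + z·y)·y = (4.94 + 2.0×1.14)×1.14 = 8.231 m²
P = b + 2y√(1+z²) = 4.94 + 2×1.14×√(1+2.0²) = 10.04 m
R = A/P = 8.231/10.04 = 0.8199 m
Q = (1/n)·A·R^(2/3)·S^(1/2) = (1/0.030) × 8.231 × 0.8199^(2/3) × 0.0046^(1/2) = 16.30 m³/s
V = Q/A = 16.30/8.231 = 1.981 m/s

1.98 m/s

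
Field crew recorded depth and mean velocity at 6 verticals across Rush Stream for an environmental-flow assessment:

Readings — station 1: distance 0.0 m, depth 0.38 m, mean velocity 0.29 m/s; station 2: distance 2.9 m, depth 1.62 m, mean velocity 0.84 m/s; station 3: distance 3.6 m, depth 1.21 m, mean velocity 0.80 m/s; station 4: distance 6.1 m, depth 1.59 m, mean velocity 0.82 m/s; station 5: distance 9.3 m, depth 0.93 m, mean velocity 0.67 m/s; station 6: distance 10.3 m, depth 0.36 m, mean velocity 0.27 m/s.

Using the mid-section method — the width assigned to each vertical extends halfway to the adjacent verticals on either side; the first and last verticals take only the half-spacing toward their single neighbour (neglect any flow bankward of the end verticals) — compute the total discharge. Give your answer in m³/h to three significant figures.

33200 m³/h

w_1 = (2.9 − 0.0)/2 = 1.45 m; q_1 = 0.29 × 0.38 × 1.45 = 0.1598 m³/s
w_2 = (3.6 − 0.0)/2 = 1.8 m; q_2 = 0.84 × 1.62 × 1.8 = 2.449 m³/s
w_3 = (6.1 − 2.9)/2 = 1.6 m; q_3 = 0.80 × 1.21 × 1.6 = 1.549 m³/s
w_4 = (9.3 − 3.6)/2 = 2.85 m; q_4 = 0.82 × 1.59 × 2.85 = 3.716 m³/s
w_5 = (10.3 − 6.1)/2 = 2.1 m; q_5 = 0.67 × 0.93 × 2.1 = 1.309 m³/s
w_6 = (10.3 − 9.3)/2 = 0.5 m; q_6 = 0.27 × 0.36 × 0.5 = 0.04860 m³/s
Q = Σ qᵢ = 9.231 m³/s
= 9.231 × 3600 = 33230 m³/h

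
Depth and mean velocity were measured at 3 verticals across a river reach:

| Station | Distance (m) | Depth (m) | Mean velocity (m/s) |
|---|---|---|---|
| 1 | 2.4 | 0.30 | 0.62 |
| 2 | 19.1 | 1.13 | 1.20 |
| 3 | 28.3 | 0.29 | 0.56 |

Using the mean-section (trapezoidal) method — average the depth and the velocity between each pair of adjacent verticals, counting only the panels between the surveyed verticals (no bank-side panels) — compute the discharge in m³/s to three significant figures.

Panel 1-2: Δb = 16.7 m, d̄ = (0.30+1.13)/2 = 0.715, v̄ = (0.62+1.20)/2 = 0.91 → q = 16.7×0.715×0.91 = 10.87 m³/s
Panel 2-3: Δb = 9.2 m, d̄ = (1.13+0.29)/2 = 0.71, v̄ = (1.20+0.56)/2 = 0.88 → q = 9.2×0.71×0.88 = 5.748 m³/s
Q = Σ q = 16.61 m³/s

16.6 m³/s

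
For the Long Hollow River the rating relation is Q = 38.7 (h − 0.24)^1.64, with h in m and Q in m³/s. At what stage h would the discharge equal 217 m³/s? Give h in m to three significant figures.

3.10 m

h − h₀ = (Q/C)^(1/b) = (217/38.7)^(1/1.64) = 2.861 m
h = 0.24 + 2.861 = 3.101 m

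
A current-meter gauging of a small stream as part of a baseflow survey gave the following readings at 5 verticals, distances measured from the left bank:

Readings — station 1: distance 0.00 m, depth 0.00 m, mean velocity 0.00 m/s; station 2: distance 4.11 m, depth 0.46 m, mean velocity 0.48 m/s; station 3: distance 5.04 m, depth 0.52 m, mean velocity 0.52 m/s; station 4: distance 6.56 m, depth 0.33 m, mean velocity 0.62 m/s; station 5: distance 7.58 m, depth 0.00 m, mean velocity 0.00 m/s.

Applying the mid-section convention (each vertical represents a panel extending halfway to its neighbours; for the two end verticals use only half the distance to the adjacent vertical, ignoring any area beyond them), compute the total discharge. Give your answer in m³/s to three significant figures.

1.15 m³/s

w_2 = (5.04 − 0.00)/2 = 2.52 m; q_2 = 0.48 × 0.46 × 2.52 = 0.5564 m³/s
w_3 = (6.56 − 4.11)/2 = 1.225 m; q_3 = 0.52 × 0.52 × 1.225 = 0.3312 m³/s
w_4 = (7.58 − 5.04)/2 = 1.27 m; q_4 = 0.62 × 0.33 × 1.27 = 0.2598 m³/s
Stations 1, 5 contribute zero (depth or velocity is 0).
Q = Σ qᵢ = 1.147 m³/s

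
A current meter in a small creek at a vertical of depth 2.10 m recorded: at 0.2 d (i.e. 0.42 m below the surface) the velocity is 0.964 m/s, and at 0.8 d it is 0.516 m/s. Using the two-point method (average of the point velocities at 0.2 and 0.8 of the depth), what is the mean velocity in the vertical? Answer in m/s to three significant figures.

v̄ = (0.964 + 0.516) / 2 = 0.7400 m/s

0.740 m/s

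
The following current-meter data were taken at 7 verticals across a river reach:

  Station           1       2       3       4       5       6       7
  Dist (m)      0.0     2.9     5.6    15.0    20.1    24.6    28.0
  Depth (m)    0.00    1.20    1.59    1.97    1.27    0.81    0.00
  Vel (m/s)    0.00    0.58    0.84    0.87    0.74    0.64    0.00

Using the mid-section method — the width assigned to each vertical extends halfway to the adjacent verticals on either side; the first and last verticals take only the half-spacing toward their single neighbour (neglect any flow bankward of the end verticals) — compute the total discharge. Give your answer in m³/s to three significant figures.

29.0 m³/s

w_2 = (5.6 − 0.0)/2 = 2.8 m; q_2 = 0.58 × 1.20 × 2.8 = 1.949 m³/s
w_3 = (15.0 − 2.9)/2 = 6.05 m; q_3 = 0.84 × 1.59 × 6.05 = 8.080 m³/s
w_4 = (20.1 − 5.6)/2 = 7.25 m; q_4 = 0.87 × 1.97 × 7.25 = 12.43 m³/s
w_5 = (24.6 − 15.0)/2 = 4.8 m; q_5 = 0.74 × 1.27 × 4.8 = 4.511 m³/s
w_6 = (28.0 − 20.1)/2 = 3.95 m; q_6 = 0.64 × 0.81 × 3.95 = 2.048 m³/s
Stations 1, 7 contribute zero (depth or velocity is 0).
Q = Σ qᵢ = 29.01 m³/s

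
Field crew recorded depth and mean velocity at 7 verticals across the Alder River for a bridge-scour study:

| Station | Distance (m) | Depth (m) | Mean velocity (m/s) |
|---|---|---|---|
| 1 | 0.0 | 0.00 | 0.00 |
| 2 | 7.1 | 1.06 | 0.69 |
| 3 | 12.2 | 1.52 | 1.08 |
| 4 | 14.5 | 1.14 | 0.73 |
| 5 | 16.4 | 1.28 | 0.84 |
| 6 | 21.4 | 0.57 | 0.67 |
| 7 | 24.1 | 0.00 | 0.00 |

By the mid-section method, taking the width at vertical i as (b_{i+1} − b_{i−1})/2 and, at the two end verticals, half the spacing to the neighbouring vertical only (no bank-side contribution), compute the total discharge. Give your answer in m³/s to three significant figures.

w_2 = (12.2 − 0.0)/2 = 6.1 m; q_2 = 0.69 × 1.06 × 6.1 = 4.462 m³/s
w_3 = (14.5 − 7.1)/2 = 3.7 m; q_3 = 1.08 × 1.52 × 3.7 = 6.074 m³/s
w_4 = (16.4 − 12.2)/2 = 2.1 m; q_4 = 0.73 × 1.14 × 2.1 = 1.748 m³/s
w_5 = (21.4 − 14.5)/2 = 3.45 m; q_5 = 0.84 × 1.28 × 3.45 = 3.709 m³/s
w_6 = (24.1 − 16.4)/2 = 3.85 m; q_6 = 0.67 × 0.57 × 3.85 = 1.470 m³/s
Stations 1, 7 contribute zero (depth or velocity is 0).
Q = Σ qᵢ = 17.46 m³/s

17.5 m³/s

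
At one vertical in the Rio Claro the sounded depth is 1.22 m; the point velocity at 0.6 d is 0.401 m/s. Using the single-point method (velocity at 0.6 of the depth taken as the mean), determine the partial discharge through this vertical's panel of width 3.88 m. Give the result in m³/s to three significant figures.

1.90 m³/s

v̄ = v₀.₆ = 0.401 m/s
q = v̄ × d × w = 0.4010 × 1.22 × 3.88 = 1.898 m³/s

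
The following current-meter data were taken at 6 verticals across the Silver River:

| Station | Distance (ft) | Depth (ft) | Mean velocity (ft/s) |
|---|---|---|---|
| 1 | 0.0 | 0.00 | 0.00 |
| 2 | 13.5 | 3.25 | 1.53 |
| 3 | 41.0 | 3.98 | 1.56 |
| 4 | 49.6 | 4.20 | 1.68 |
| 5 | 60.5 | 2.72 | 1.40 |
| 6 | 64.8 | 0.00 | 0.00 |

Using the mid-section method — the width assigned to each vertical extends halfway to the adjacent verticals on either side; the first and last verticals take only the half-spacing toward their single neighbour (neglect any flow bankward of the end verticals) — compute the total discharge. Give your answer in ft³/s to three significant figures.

312 ft³/s

w_2 = (41.0 − 0.0)/2 = 20.5 ft; q_2 = 1.53 × 3.25 × 20.5 = 101.9 ft³/s
w_3 = (49.6 − 13.5)/2 = 18.05 ft; q_3 = 1.56 × 3.98 × 18.05 = 112.1 ft³/s
w_4 = (60.5 − 41.0)/2 = 9.75 ft; q_4 = 1.68 × 4.20 × 9.75 = 68.80 ft³/s
w_5 = (64.8 − 49.6)/2 = 7.6 ft; q_5 = 1.40 × 2.72 × 7.6 = 28.94 ft³/s
Stations 1, 6 contribute zero (depth or velocity is 0).
Q = Σ qᵢ = 311.7 ft³/s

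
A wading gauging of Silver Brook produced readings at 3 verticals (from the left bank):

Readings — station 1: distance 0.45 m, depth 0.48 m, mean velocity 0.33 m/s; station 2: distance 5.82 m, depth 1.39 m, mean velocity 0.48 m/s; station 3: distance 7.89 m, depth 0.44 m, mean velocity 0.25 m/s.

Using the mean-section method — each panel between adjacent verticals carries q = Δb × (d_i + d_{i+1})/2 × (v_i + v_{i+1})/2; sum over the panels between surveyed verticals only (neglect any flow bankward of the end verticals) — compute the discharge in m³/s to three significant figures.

2.72 m³/s

Panel 1-2: Δb = 5.37 m, d̄ = (0.48+1.39)/2 = 0.935, v̄ = (0.33+0.48)/2 = 0.405 → q = 5.37×0.935×0.405 = 2.033 m³/s
Panel 2-3: Δb = 2.07 m, d̄ = (1.39+0.44)/2 = 0.915, v̄ = (0.48+0.25)/2 = 0.365 → q = 2.07×0.915×0.365 = 0.6913 m³/s
Q = Σ q = 2.725 m³/s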